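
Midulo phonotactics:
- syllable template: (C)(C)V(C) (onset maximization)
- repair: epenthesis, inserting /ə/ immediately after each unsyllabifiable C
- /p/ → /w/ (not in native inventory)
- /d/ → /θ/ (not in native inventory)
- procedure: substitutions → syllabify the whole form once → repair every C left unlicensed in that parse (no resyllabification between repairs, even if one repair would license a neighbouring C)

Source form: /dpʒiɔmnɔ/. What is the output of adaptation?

Substitution: /d/ → /θ/, /p/ → /w/, giving /θwʒiɔmnɔ/.
Under (C)(C)V(C), the unsyllabifiable consonants are /θ/ (at most one coda consonant is licensed; onsets may contain at most 2 consonants).
Inserting the epenthetic vowel yields /θ/ → /θə/.

θəwʒiɔmnɔ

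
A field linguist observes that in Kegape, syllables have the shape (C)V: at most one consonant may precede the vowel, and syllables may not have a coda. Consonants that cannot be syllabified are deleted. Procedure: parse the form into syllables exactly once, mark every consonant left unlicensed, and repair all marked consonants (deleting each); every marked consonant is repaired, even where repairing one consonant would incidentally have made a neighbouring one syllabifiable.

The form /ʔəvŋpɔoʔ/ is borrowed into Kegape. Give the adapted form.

Syllabifying with onset maximization leaves /v/, /ŋ/, /ʔ/ stranded (no codas are permitted; onsets are limited to one consonant).
Each unlicensed consonant is deleted: /v/, /ŋ/, /ʔ/.

ʔəpɔo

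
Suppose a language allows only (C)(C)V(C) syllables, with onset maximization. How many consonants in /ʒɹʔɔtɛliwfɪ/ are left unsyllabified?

1

The consonants /ʒ/ cannot be parsed into a legal (C)(C)V(C) syllable (at most one coda consonant is licensed; onsets may contain at most 2 consonants).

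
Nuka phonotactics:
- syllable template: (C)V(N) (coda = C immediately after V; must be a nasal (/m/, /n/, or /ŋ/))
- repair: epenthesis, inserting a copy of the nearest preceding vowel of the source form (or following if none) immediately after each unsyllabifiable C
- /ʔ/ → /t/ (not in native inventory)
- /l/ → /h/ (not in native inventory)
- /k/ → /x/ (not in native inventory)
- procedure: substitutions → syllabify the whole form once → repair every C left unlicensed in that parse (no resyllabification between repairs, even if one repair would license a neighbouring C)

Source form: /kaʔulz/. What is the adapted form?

Substitution: /k/ → /x/, /ʔ/ → /t/, /l/ → /h/, giving /xatuhz/.
The consonants /h/, /z/ cannot be parsed into a legal (C)V(N) syllable (only a nasal (/m/, /n/, or /ŋ/) is licensed in coda position; onsets are limited to one consonant).
Each unlicensed consonant becomes the onset of a new syllable: /h/ → /hu/, /z/ → /zu/.

xatuhuzu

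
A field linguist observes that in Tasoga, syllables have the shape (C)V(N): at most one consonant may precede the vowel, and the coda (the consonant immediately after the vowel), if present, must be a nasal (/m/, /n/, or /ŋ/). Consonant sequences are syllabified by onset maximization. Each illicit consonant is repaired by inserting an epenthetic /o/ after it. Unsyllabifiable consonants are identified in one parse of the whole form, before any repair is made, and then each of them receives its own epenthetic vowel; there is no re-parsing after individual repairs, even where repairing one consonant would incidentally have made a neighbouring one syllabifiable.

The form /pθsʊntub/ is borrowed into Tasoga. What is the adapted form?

poθosʊntubo

Under (C)V(N), the unsyllabifiable consonants are /p/, /θ/, /b/ (only a nasal (/m/, /n/, or /ŋ/) is licensed in coda position; onsets are limited to one consonant).
Each unlicensed consonant becomes the onset of a new syllable: /p/ → /po/, /θ/ → /θo/, /b/ → /bo/.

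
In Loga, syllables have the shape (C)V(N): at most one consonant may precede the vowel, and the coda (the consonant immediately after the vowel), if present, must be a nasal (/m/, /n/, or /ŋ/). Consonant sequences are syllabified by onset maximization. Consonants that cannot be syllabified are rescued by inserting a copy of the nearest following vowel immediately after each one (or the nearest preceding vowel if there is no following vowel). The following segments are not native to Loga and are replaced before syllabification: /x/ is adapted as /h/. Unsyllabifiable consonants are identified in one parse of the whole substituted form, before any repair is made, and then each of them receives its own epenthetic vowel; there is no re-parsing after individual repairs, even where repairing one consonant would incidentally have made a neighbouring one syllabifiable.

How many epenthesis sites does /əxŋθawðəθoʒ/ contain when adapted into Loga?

After substitution the input is /əhŋθawðəθoʒ/.
The unsyllabifiable consonants are /h/, /ŋ/, /w/, /ʒ/; each receives one epenthetic vowel.

4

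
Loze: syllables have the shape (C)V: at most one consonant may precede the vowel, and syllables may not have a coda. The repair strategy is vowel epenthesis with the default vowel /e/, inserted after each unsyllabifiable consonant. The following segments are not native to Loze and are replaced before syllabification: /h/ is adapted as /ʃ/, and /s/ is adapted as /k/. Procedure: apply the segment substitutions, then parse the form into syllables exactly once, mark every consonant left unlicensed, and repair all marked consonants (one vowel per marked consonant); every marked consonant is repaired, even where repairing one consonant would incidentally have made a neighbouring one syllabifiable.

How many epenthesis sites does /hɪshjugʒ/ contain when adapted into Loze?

4

After substitution the input is /ʃɪkʃjugʒ/.
The unsyllabifiable consonants are /k/, /ʃ/, /g/, /ʒ/; each receives one epenthetic vowel.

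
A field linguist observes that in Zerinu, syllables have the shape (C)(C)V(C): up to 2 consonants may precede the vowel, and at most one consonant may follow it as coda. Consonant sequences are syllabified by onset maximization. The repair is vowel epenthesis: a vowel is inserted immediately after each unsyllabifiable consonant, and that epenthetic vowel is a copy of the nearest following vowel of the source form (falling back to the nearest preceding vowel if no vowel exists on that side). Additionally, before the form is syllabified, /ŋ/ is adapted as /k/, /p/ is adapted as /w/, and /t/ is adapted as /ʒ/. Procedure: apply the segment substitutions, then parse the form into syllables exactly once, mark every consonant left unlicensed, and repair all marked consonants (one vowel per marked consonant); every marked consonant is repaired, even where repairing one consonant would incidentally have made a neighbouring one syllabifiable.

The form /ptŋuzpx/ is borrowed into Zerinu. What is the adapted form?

Substitution: /p/ → /w/, /t/ → /ʒ/, /ŋ/ → /k/, giving /wʒkuzwx/.
Syllabifying with onset maximization leaves /w/, /w/, /x/ stranded (at most one coda consonant is licensed; onsets may contain at most 2 consonants).
Each unlicensed consonant becomes the onset of a new syllable: /w/ → /wu/, /w/ → /wu/, /x/ → /xu/.

wuʒkuzwuxu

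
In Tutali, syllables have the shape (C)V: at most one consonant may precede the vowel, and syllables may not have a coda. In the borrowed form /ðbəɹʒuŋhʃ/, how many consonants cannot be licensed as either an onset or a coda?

5

Under (C)V, the unsyllabifiable consonants are /ð/, /ɹ/, /ŋ/, /h/, /ʃ/ (no codas are permitted; onsets are limited to one consonant).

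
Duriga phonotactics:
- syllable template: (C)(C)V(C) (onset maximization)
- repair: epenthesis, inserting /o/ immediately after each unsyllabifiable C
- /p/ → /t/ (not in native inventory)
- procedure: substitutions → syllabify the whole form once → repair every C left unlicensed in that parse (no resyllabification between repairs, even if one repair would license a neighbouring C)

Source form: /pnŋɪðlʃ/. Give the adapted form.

Substitution: /p/ → /t/, giving /tnŋɪðlʃ/.
Syllabifying with onset maximization leaves /t/, /l/, /ʃ/ stranded (at most one coda consonant is licensed; onsets may contain at most 2 consonants).
Each unlicensed consonant becomes the onset of a new syllable: /t/ → /to/, /l/ → /lo/, /ʃ/ → /ʃo/.

tonŋɪðloʃo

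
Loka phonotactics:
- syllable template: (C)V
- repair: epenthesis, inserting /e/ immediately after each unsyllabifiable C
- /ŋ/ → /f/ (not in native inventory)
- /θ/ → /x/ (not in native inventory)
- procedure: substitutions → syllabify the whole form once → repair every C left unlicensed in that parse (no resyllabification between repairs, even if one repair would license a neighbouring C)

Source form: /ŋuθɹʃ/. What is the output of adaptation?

fuxeɹeʃe

Substitution: /ŋ/ → /f/, /θ/ → /x/, giving /fuxɹʃ/.
The consonants /x/, /ɹ/, /ʃ/ cannot be parsed into a legal (C)V syllable (no codas are permitted; onsets are limited to one consonant).
Epenthesis after each stranded consonant: /x/ → /xe/, /ɹ/ → /ɹe/, /ʃ/ → /ʃe/.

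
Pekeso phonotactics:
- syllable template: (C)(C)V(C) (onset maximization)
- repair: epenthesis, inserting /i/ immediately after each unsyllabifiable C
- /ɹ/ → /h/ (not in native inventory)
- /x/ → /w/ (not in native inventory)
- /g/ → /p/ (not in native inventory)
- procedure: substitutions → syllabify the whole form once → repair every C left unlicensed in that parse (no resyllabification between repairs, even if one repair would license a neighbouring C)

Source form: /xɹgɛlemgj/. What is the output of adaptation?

Substitution: /x/ → /w/, /ɹ/ → /h/, /g/ → /p/, giving /whpɛlempj/.
The consonants /w/, /p/, /j/ cannot be parsed into a legal (C)(C)V(C) syllable (at most one coda consonant is licensed; onsets may contain at most 2 consonants).
Epenthesis after each stranded consonant: /w/ → /wi/, /p/ → /pi/, /j/ → /ji/.

wihpɛlempiji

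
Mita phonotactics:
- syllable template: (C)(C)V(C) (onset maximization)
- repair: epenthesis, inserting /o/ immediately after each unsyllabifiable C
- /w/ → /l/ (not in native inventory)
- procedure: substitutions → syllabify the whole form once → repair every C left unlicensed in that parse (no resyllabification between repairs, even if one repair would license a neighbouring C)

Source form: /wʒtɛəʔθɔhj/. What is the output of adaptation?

Substitution: /w/ → /l/, giving /lʒtɛəʔθɔhj/.
The consonants /l/, /j/ cannot be parsed into a legal (C)(C)V(C) syllable (at most one coda consonant is licensed; onsets may contain at most 2 consonants).
Inserting the epenthetic vowel yields /l/ → /lo/, /j/ → /jo/.

loʒtɛəʔθɔhjo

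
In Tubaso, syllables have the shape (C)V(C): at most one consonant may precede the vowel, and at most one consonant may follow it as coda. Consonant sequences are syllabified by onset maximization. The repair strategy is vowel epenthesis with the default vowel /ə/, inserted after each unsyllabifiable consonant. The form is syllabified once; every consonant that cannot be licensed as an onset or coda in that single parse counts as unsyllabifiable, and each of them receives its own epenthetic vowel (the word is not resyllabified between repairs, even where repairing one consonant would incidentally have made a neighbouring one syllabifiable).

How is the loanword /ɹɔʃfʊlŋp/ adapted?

ɹɔʃfʊlŋəpə

The consonants /ŋ/, /p/ cannot be parsed into a legal (C)V(C) syllable (at most one coda consonant is licensed; onsets are limited to one consonant).
Inserting the epenthetic vowel yields /ŋ/ → /ŋə/, /p/ → /pə/.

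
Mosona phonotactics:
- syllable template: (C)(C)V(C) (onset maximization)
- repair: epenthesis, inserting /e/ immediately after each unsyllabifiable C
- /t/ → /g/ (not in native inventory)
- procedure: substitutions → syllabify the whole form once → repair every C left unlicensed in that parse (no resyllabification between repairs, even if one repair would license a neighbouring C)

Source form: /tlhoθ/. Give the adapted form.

Substitution: /t/ → /g/, giving /glhoθ/.
Syllabifying with onset maximization leaves /g/ stranded (at most one coda consonant is licensed; onsets may contain at most 2 consonants).
Each unlicensed consonant becomes the onset of a new syllable: /g/ → /ge/.

gelhoθ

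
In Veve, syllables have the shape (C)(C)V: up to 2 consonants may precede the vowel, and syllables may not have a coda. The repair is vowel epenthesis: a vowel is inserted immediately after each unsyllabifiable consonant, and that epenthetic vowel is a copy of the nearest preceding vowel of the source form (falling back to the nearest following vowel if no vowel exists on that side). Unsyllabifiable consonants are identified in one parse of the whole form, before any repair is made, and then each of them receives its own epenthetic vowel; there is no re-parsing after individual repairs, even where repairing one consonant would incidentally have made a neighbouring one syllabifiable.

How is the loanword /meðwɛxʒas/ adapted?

meðwɛxʒasa

Under (C)(C)V, the unsyllabifiable consonants are /s/ (no codas are permitted; onsets may contain at most 2 consonants).
Inserting the epenthetic vowel yields /s/ → /sa/.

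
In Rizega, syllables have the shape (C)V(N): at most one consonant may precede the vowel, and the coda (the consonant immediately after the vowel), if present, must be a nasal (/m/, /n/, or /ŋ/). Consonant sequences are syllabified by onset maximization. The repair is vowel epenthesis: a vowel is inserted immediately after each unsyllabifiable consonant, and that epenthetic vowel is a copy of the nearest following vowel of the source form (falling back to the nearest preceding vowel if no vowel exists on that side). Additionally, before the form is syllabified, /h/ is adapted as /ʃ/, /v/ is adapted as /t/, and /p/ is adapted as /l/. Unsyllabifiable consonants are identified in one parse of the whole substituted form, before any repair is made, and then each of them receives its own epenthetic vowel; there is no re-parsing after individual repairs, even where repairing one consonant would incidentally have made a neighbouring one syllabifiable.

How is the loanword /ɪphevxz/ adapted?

Substitution: /p/ → /l/, /h/ → /ʃ/, /v/ → /t/, giving /ɪlʃetxz/.
Syllabifying with onset maximization leaves /l/, /t/, /x/, /z/ stranded (only a nasal (/m/, /n/, or /ŋ/) is licensed in coda position; onsets are limited to one consonant).
Epenthesis after each stranded consonant: /l/ → /le/, /t/ → /te/, /x/ → /xe/, /z/ → /ze/.

ɪleʃetexeze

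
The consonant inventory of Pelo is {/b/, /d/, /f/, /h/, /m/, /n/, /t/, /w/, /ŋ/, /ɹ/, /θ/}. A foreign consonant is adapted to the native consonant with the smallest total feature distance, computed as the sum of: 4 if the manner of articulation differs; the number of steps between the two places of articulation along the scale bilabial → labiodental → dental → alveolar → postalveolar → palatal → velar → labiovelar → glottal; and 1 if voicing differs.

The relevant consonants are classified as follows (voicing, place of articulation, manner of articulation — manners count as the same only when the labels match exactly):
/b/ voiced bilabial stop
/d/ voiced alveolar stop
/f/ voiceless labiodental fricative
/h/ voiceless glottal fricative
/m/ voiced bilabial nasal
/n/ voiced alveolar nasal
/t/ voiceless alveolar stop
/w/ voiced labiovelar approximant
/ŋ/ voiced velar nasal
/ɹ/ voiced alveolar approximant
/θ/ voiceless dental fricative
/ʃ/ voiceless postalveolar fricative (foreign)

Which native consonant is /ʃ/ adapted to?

θ

/θ/ is closest: same manner (fricative), place distance 2 (postalveolar→dental), same voicing; total 2. Next closest is /f/ at distance 3.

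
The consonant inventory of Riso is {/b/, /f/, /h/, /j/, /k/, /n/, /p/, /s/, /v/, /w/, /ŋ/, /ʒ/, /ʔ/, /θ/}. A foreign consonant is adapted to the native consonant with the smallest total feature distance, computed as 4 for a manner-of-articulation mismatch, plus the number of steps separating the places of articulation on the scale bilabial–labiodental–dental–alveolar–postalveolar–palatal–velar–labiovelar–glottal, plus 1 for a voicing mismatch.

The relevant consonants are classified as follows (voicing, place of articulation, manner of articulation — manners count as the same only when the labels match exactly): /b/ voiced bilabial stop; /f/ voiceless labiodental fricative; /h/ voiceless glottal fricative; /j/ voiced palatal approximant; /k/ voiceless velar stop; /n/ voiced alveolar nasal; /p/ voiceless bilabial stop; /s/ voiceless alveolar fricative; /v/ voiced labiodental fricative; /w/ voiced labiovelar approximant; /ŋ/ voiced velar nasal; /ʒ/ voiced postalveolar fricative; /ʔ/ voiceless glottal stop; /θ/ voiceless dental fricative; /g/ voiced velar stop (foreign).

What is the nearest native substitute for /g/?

/k/ is closest: same manner (stop), place distance 0 (velar→velar), voicing differs (+1); total 1. Next closest is /ʔ/ at distance 3.

k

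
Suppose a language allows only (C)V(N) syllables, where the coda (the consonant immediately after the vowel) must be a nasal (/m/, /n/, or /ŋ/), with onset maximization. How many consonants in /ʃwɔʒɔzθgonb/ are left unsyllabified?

The consonants /ʃ/, /z/, /θ/, /b/ cannot be parsed into a legal (C)V(N) syllable (only a nasal (/m/, /n/, or /ŋ/) is licensed in coda position; onsets are limited to one consonant).

4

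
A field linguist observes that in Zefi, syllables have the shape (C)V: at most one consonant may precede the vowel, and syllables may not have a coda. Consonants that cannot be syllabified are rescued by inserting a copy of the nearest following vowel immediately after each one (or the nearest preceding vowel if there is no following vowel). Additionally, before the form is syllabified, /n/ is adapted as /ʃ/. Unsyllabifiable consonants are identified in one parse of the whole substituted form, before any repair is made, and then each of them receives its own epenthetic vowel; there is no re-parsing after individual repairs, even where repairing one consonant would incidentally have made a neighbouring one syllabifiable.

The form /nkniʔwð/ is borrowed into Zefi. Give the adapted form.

ʃikiʃiʔiwiði

Substitution: /n/ → /ʃ/, giving /ʃkʃiʔwð/.
Under (C)V, the unsyllabifiable consonants are /ʃ/, /k/, /ʔ/, /w/, /ð/ (no codas are permitted; onsets are limited to one consonant).
Each unlicensed consonant becomes the onset of a new syllable: /ʃ/ → /ʃi/, /k/ → /ki/, /ʔ/ → /ʔi/, /w/ → /wi/, /ð/ → /ði/.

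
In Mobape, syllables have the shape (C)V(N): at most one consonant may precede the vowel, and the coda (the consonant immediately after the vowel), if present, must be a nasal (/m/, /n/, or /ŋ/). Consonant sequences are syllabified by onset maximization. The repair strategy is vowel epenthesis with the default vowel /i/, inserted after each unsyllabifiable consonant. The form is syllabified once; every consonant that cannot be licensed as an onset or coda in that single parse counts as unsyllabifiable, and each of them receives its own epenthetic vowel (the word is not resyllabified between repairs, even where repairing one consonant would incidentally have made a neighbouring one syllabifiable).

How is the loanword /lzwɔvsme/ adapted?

Syllabifying with onset maximization leaves /l/, /z/, /v/, /s/ stranded (only a nasal (/m/, /n/, or /ŋ/) is licensed in coda position; onsets are limited to one consonant).
Each unlicensed consonant becomes the onset of a new syllable: /l/ → /li/, /z/ → /zi/, /v/ → /vi/, /s/ → /si/.

liziwɔvisime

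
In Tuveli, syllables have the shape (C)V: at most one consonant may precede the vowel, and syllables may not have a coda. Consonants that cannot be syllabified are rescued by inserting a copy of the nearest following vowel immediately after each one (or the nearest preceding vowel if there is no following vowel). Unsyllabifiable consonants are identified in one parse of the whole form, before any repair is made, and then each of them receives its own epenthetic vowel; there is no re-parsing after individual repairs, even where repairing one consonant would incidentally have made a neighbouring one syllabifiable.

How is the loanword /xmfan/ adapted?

xamafana

Syllabifying with onset maximization leaves /x/, /m/, /n/ stranded (no codas are permitted; onsets are limited to one consonant).
Each unlicensed consonant becomes the onset of a new syllable: /x/ → /xa/, /m/ → /ma/, /n/ → /na/.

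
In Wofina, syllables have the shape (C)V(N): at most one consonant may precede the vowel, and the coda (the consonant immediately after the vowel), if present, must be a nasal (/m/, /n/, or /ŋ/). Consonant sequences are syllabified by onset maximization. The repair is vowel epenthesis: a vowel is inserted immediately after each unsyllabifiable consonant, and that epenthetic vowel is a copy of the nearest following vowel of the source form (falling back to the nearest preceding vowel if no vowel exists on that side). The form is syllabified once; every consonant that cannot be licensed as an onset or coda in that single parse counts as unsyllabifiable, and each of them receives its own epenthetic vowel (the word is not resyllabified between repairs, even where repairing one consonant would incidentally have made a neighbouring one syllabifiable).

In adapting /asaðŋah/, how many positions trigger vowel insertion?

2

The unsyllabifiable consonants are /ð/, /h/; each receives one epenthetic vowel.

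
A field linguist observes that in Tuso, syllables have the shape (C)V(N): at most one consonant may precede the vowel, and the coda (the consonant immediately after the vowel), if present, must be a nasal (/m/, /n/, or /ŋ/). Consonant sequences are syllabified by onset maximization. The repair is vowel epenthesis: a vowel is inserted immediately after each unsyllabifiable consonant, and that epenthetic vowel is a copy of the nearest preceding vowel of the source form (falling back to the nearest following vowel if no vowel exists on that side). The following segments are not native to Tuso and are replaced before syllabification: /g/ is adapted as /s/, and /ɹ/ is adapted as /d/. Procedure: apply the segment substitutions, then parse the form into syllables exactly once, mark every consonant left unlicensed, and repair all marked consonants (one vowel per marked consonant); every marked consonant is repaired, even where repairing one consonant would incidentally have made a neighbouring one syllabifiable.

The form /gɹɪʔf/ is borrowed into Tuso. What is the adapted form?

Substitution: /g/ → /s/, /ɹ/ → /d/, giving /sdɪʔf/.
Syllabifying with onset maximization leaves /s/, /ʔ/, /f/ stranded (only a nasal (/m/, /n/, or /ŋ/) is licensed in coda position; onsets are limited to one consonant).
Each unlicensed consonant becomes the onset of a new syllable: /s/ → /sɪ/, /ʔ/ → /ʔɪ/, /f/ → /fɪ/.

sɪdɪʔɪfɪ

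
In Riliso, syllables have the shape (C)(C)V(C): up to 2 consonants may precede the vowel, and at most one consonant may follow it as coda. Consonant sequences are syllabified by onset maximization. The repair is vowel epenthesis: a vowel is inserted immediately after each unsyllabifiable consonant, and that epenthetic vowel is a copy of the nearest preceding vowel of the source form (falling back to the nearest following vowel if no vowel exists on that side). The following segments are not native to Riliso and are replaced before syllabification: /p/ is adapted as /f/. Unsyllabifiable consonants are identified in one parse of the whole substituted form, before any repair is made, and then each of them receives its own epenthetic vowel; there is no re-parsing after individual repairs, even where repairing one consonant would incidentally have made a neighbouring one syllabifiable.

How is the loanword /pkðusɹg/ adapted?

Substitution: /p/ → /f/, giving /fkðusɹg/.
The consonants /f/, /ɹ/, /g/ cannot be parsed into a legal (C)(C)V(C) syllable (at most one coda consonant is licensed; onsets may contain at most 2 consonants).
Inserting the epenthetic vowel yields /f/ → /fu/, /ɹ/ → /ɹu/, /g/ → /gu/.

fukðusɹugu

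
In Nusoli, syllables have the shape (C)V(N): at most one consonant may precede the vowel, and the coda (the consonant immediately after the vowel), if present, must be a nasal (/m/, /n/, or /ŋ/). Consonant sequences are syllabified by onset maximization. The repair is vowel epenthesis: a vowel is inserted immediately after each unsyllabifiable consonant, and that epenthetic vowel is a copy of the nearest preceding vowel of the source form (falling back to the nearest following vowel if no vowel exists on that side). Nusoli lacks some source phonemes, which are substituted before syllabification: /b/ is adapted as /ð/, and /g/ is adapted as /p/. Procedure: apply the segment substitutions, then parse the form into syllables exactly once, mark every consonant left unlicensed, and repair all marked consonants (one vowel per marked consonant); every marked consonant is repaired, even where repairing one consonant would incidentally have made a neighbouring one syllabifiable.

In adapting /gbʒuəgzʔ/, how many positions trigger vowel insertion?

5

After substitution the input is /pðʒuəpzʔ/.
The unsyllabifiable consonants are /p/, /ð/, /p/, /z/, /ʔ/; each receives one epenthetic vowel.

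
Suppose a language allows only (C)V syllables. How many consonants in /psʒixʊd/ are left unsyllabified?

Under (C)V, the unsyllabifiable consonants are /p/, /s/, /d/ (no codas are permitted; onsets are limited to one consonant).

3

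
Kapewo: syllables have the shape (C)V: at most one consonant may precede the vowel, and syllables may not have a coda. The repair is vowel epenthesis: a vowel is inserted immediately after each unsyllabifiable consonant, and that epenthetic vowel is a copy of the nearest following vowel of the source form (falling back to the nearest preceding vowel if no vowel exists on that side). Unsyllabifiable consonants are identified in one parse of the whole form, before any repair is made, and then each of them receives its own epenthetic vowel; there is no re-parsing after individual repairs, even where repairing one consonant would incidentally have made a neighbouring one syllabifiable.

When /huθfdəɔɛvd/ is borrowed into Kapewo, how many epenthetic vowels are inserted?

The unsyllabifiable consonants are /θ/, /f/, /v/, /d/; each receives one epenthetic vowel.

4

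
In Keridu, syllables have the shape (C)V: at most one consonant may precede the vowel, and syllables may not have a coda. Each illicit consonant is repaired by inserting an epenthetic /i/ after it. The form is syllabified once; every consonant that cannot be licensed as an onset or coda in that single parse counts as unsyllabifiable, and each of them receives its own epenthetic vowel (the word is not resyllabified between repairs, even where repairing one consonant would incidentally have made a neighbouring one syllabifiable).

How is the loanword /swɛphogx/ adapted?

Syllabifying with onset maximization leaves /s/, /p/, /g/, /x/ stranded (no codas are permitted; onsets are limited to one consonant).
Each unlicensed consonant becomes the onset of a new syllable: /s/ → /si/, /p/ → /pi/, /g/ → /gi/, /x/ → /xi/.

siwɛpihogixi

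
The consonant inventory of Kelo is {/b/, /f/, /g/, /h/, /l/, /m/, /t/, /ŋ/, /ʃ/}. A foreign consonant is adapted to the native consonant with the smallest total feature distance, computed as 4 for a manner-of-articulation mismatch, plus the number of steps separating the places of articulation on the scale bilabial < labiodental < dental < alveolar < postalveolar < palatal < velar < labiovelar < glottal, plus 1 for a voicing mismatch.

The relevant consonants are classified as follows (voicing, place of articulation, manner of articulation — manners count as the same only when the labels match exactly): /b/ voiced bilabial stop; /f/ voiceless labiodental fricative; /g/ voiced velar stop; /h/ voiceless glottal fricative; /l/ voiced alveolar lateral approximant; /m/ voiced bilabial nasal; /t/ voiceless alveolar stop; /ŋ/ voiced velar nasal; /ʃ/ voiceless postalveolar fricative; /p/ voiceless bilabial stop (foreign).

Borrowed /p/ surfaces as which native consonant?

/b/ is closest: same manner (stop), place distance 0 (bilabial→bilabial), voicing differs (+1); total 1. Next closest is /t/ at distance 3.

b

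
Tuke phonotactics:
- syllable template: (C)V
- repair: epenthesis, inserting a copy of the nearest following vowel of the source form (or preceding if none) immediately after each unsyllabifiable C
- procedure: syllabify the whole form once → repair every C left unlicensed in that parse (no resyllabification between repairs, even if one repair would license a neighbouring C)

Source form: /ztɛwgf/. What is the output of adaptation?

The consonants /z/, /w/, /g/, /f/ cannot be parsed into a legal (C)V syllable (no codas are permitted; onsets are limited to one consonant).
Inserting the epenthetic vowel yields /z/ → /zɛ/, /w/ → /wɛ/, /g/ → /gɛ/, /f/ → /fɛ/.

zɛtɛwɛgɛfɛ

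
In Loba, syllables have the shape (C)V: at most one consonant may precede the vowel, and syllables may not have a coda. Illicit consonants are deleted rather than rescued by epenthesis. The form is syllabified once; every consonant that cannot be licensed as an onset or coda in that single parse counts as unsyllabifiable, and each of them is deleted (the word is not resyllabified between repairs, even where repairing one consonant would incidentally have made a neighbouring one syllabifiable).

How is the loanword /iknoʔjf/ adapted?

ino

Under (C)V, the unsyllabifiable consonants are /k/, /ʔ/, /j/, /f/ (no codas are permitted; onsets are limited to one consonant).
Deleting the stranded consonants removes /k/, /ʔ/, /j/, /f/.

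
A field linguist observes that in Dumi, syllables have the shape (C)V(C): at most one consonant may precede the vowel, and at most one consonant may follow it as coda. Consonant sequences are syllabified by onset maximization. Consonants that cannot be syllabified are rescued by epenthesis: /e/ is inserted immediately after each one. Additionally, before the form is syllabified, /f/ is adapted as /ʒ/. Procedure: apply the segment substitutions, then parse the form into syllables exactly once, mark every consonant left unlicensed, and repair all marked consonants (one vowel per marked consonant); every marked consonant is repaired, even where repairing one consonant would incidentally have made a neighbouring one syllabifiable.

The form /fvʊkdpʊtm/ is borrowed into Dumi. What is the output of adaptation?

Substitution: /f/ → /ʒ/, giving /ʒvʊkdpʊtm/.
Under (C)V(C), the unsyllabifiable consonants are /ʒ/, /d/, /m/ (at most one coda consonant is licensed; onsets are limited to one consonant).
Epenthesis after each stranded consonant: /ʒ/ → /ʒe/, /d/ → /de/, /m/ → /me/.

ʒevʊkdepʊtme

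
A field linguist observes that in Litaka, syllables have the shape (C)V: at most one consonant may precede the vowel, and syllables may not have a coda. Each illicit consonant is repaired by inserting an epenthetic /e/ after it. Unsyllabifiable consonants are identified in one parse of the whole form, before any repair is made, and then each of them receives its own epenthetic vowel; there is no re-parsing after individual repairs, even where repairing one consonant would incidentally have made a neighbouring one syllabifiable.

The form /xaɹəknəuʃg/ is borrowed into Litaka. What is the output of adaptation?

xaɹəkenəuʃege

The consonants /k/, /ʃ/, /g/ cannot be parsed into a legal (C)V syllable (no codas are permitted; onsets are limited to one consonant).
Inserting the epenthetic vowel yields /k/ → /ke/, /ʃ/ → /ʃe/, /g/ → /ge/.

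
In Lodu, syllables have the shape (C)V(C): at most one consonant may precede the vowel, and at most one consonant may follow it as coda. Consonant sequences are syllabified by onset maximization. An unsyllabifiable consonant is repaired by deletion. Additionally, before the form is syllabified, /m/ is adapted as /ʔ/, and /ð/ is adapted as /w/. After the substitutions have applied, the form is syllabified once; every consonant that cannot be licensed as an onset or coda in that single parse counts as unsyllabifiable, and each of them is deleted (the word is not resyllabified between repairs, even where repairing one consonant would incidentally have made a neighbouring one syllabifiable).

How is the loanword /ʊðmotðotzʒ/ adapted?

ʊwʔotwot

Substitution: /ð/ → /w/, /m/ → /ʔ/, giving /ʊwʔotwotzʒ/.
Syllabifying with onset maximization leaves /z/, /ʒ/ stranded (at most one coda consonant is licensed; onsets are limited to one consonant).
Each unlicensed consonant is deleted: /z/, /ʒ/.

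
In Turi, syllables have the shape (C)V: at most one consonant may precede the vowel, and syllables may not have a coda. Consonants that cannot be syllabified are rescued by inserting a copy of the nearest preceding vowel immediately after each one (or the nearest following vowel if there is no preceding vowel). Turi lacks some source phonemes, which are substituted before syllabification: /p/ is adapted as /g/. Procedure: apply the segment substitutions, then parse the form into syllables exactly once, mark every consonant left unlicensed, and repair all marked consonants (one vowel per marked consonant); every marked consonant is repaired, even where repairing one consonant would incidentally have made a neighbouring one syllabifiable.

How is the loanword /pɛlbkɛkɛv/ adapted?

gɛlɛbɛkɛkɛvɛ

Substitution: /p/ → /g/, giving /gɛlbkɛkɛv/.
The consonants /l/, /b/, /v/ cannot be parsed into a legal (C)V syllable (no codas are permitted; onsets are limited to one consonant).
Each unlicensed consonant becomes the onset of a new syllable: /l/ → /lɛ/, /b/ → /bɛ/, /v/ → /vɛ/.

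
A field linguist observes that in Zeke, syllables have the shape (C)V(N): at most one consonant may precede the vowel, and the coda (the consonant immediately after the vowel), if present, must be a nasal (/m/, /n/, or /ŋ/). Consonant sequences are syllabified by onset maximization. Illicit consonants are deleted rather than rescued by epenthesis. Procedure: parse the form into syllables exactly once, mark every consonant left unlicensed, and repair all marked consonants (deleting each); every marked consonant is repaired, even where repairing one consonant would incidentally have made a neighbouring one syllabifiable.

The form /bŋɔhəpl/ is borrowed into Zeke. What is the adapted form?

Under (C)V(N), the unsyllabifiable consonants are /b/, /p/, /l/ (only a nasal (/m/, /n/, or /ŋ/) is licensed in coda position; onsets are limited to one consonant).
Each unlicensed consonant is deleted: /b/, /p/, /l/.

ŋɔhə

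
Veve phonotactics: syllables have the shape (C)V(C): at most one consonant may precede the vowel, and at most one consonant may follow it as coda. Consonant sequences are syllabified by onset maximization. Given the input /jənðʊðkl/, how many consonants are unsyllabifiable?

2

Under (C)V(C), the unsyllabifiable consonants are /k/, /l/ (at most one coda consonant is licensed; onsets are limited to one consonant).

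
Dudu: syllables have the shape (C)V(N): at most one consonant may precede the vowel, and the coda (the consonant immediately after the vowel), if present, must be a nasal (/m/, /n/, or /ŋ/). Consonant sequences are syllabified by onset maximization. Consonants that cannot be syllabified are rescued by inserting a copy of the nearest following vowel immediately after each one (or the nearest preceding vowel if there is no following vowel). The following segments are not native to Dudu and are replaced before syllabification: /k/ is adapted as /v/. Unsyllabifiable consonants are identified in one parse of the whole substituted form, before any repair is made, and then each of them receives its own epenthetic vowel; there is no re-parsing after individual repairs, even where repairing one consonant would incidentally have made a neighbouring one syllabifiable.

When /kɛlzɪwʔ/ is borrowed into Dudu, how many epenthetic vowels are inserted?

3

After substitution the input is /vɛlzɪwʔ/.
The unsyllabifiable consonants are /l/, /w/, /ʔ/; each receives one epenthetic vowel.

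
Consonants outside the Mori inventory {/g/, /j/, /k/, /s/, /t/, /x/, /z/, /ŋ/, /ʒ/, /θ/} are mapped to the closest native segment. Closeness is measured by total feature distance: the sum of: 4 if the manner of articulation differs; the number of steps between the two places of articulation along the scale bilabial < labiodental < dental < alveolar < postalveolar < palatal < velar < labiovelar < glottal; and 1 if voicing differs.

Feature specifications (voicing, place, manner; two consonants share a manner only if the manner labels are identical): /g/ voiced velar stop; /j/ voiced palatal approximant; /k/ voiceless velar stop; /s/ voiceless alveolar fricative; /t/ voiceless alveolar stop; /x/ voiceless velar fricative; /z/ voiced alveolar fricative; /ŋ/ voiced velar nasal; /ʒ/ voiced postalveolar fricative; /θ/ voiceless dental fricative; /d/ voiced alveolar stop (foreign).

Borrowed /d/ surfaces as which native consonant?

/t/ is closest: same manner (stop), place distance 0 (alveolar→alveolar), voicing differs (+1); total 1. Next closest is /g/ at distance 3.

t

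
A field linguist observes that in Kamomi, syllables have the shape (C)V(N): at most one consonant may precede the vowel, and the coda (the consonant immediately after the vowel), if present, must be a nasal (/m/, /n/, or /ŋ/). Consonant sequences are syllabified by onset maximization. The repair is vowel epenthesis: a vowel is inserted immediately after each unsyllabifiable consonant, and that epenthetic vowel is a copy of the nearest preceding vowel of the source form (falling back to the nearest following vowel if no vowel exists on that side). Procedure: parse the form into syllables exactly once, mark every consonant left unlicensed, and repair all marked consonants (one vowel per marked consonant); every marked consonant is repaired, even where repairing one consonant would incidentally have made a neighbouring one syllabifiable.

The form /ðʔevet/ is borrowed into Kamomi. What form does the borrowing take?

ðeʔevete

Syllabifying with onset maximization leaves /ð/, /t/ stranded (only a nasal (/m/, /n/, or /ŋ/) is licensed in coda position; onsets are limited to one consonant).
Epenthesis after each stranded consonant: /ð/ → /ðe/, /t/ → /te/.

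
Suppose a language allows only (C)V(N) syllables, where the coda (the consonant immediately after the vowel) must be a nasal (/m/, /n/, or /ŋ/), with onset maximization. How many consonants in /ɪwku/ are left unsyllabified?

The consonants /w/ cannot be parsed into a legal (C)V(N) syllable (only a nasal (/m/, /n/, or /ŋ/) is licensed in coda position; onsets are limited to one consonant).

1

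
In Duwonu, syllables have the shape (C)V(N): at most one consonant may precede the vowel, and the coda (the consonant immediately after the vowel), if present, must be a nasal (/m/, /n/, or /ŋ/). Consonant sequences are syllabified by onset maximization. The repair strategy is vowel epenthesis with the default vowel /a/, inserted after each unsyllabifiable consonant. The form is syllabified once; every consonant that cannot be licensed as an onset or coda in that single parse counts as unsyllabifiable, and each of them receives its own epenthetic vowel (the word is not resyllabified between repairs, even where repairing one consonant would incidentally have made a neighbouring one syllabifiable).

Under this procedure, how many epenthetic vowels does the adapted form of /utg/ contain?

2

The unsyllabifiable consonants are /t/, /g/; each receives one epenthetic vowel.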